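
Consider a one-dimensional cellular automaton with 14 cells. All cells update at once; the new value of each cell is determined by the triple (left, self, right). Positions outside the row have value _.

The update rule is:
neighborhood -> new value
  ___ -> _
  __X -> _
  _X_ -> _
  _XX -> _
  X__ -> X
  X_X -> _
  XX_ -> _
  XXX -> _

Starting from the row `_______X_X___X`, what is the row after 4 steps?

__________X___
___________X__
____________X_
_____________X

_____________X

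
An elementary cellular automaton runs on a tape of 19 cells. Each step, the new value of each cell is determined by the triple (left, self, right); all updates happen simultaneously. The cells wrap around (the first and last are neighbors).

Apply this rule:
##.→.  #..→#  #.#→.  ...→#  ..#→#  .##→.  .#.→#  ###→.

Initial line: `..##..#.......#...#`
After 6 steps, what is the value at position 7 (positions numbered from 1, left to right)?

.

##..###############
..##...............
##..###############  (repeats step 1; period 2)
step 6: ..##...............
position 7 holds .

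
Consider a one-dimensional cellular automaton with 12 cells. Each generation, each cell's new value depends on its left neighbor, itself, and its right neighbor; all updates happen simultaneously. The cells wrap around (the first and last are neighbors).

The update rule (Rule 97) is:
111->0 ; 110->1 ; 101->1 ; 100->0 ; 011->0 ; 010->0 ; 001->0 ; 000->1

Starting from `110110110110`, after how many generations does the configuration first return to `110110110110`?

3

011011011011
101101101101
110110110110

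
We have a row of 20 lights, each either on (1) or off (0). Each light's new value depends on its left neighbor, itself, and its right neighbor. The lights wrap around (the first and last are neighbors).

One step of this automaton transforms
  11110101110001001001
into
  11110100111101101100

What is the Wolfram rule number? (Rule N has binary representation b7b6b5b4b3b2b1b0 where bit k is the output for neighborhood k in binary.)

position 0: 111 → 1  (bit 7 = 1)
position 3: 110 → 1  (bit 6 = 1)
position 4: 101 → 0  (bit 5 = 0)
position 10: 100 → 1  (bit 4 = 1)
position 7: 011 → 0  (bit 3 = 0)
position 5: 010 → 1  (bit 2 = 1)
position 12: 001 → 0  (bit 1 = 0)
position 11: 000 → 1  (bit 0 = 1)
bits b7..b0 = 11010101 = 213

213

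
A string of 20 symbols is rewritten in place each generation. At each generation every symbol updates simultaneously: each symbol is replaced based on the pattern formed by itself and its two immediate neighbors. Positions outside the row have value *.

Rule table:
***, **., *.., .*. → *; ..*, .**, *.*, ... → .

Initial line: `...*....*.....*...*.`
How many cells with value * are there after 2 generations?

9

*..**...**....**..*.
**..**...**....**.*.
count of *: 9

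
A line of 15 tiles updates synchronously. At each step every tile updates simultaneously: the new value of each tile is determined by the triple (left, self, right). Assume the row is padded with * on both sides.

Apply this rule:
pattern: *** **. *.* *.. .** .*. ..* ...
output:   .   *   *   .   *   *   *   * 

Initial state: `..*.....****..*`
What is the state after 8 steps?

...*.******....

step 1: .**.*****..*.**
step 2: *****...*.****.
step 3: ....*.*****..**
step 4: .******...*.**.
step 5: **....*.*******
step 6: .*.******......
step 7: ****....*.*****
step 8: ...*.******....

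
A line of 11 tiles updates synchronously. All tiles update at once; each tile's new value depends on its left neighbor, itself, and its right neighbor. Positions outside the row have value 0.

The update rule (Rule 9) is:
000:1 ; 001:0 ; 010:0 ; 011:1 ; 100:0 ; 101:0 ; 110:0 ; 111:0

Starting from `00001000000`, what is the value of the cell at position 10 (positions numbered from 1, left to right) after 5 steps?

0

11100011111
10001010000
00100000111
10001110100
00101000001
position 10 holds 0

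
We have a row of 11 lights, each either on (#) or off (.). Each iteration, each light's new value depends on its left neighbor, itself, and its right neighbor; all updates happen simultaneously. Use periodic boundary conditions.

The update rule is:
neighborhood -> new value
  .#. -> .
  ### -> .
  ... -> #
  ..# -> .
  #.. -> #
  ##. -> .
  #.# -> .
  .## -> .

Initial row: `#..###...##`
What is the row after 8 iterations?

.#....##...
..###...###
#....##....
.###...###.
....##....#
###...###..
...##....#.
##...###..#

##...###..#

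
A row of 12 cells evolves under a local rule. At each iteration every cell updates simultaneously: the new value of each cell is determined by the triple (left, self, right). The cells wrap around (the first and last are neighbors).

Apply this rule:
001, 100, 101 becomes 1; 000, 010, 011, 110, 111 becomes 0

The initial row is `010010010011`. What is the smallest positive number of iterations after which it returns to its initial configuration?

2

101101101100
010010010011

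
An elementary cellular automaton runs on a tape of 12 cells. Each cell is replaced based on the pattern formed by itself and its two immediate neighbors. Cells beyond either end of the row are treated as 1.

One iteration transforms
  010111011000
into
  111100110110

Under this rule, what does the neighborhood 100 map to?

At position 9 the neighborhood is 100; the next row has 1 there.

1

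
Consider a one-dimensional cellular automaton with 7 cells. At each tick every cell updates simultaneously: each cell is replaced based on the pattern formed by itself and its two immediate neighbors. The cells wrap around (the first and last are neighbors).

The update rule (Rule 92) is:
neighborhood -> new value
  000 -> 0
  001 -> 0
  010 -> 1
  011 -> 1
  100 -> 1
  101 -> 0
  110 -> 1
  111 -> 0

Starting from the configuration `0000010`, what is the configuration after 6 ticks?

1011010

tick 1: 0000011
tick 2: 1000011
tick 3: 1100010
tick 4: 1110010
tick 5: 1011010
tick 6: 1011010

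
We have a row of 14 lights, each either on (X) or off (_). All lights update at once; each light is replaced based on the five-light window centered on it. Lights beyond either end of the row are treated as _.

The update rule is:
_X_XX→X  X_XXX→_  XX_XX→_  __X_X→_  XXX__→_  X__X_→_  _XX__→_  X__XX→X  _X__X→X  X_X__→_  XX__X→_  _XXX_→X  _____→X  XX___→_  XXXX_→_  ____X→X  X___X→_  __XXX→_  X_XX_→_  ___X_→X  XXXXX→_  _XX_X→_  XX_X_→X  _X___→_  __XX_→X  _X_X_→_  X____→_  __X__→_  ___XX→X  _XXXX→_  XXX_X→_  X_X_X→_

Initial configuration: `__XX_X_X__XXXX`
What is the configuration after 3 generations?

X_____XX___XX_

XXX_X___XX____
_X_X___XX___XX
X_____XX___XX_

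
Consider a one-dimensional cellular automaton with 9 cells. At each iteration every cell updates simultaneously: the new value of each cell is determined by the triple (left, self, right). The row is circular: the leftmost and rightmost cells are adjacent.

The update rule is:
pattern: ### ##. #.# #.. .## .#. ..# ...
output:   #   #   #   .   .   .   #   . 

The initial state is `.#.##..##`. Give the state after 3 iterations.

iteration 1: #.#.#.#.#
iteration 2: ##.#.#.#.
iteration 3: .##.#.#.#

.##.#.#.#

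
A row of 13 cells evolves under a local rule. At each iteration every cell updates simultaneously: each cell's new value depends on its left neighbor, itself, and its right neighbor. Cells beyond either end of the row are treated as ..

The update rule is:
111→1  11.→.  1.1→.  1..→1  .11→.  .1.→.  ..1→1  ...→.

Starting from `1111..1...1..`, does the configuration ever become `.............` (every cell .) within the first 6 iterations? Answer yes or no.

no

iteration 1: .11.11.1.1.1.
iteration 2: 1...........1
iteration 3: .1.........1.
iteration 4: 1.1.......1.1
iteration 5: ...1.....1...
iteration 6: ..1.1...1.1..
iteration 6 is ..1.1...1.1.., still not uniform .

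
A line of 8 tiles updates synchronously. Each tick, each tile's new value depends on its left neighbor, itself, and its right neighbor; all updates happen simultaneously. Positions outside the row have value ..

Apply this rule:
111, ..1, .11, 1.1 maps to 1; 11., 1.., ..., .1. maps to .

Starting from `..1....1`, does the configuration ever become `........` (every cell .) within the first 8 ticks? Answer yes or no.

yes

.1....1.
1....1..
....1...
...1....
..1.....
.1......
1.......
........
all cells are . at tick 8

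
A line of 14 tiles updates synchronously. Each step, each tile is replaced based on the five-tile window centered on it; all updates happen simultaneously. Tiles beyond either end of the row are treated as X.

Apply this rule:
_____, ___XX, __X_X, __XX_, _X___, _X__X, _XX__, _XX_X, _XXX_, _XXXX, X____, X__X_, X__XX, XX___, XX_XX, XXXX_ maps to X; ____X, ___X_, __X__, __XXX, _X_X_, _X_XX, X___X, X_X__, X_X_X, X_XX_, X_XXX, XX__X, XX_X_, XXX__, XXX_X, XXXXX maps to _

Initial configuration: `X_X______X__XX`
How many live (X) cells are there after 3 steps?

4

step 1: ___XXXX___XX_X
step 2: X_X_XX_X_XXXX_
step 3: _____X____XX_X
count of X: 4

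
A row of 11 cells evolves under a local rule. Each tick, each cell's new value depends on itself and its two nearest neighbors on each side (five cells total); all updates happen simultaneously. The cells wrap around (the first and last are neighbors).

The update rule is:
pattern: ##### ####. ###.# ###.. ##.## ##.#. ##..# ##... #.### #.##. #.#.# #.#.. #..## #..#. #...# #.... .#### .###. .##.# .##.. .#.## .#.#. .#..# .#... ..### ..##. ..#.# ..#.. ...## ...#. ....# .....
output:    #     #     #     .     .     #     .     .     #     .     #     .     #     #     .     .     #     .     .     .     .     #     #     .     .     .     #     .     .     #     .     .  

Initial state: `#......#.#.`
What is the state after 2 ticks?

.......###.

tick 1: ......#####
tick 2: .......###.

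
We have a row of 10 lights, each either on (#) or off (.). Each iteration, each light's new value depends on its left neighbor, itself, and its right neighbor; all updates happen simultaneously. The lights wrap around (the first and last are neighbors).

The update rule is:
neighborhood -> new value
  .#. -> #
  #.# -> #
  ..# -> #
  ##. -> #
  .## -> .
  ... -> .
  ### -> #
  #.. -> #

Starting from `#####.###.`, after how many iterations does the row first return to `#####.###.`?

10

iteration 1: .#####.###
iteration 2: #.#####.##
iteration 3: ##.#####.#
iteration 4: ###.#####.
iteration 5: .###.#####
iteration 6: #.###.####
iteration 7: ##.###.###
iteration 8: ###.###.##
iteration 9: ####.###.#
iteration 10: #####.###.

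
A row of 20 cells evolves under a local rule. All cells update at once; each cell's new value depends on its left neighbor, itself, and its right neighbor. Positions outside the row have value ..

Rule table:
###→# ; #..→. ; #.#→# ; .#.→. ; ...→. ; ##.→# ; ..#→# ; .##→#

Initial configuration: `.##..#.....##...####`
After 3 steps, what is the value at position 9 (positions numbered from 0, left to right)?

#

step 1: ###.#.....###..#####
step 2: ####.....####.######
step 3: ####....############
position 9 holds #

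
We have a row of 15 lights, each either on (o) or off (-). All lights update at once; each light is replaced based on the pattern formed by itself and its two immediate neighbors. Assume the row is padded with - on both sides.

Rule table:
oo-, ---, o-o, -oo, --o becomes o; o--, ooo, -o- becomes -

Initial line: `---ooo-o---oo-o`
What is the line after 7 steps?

oooo-oo--ooooo-
o--oooo-oo---o-
--oo--oooo-oo--
oooo-oo--oooo-o
o--oooo-oo--oo-
--oo--oooo-ooo-
oooo-oo--ooo-o-

oooo-oo--ooo-o-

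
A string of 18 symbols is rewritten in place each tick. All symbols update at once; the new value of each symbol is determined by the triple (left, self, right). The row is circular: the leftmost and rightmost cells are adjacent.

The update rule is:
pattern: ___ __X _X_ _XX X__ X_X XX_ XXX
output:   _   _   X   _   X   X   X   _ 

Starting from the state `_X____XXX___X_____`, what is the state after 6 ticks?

X_____XX_____XX__X

_XX_____XX__XX____
__XX_____XX__XX___
___XX_____XX__XX__
____XX_____XX__XX_
_____XX_____XX__XX
X_____XX_____XX__X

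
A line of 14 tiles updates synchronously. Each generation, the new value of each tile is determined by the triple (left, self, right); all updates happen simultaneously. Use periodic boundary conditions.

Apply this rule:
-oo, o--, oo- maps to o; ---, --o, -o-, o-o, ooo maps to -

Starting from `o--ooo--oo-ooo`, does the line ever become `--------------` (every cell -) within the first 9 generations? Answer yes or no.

no

generation 1: oo-o-oo-oo-o--
generation 2: oo---oo-oo--o-
generation 3: ooo--oo-ooo---
generation 4: o-oo-oo-o-oo--
generation 5: --oo-oo---ooo-
generation 6: --oo-ooo--o-oo
generation 7: o-oo-o-oo---oo
generation 8: o-oo---ooo--o-
generation 9: --ooo--o-oo---
generation 9 is --ooo--o-oo---, still not uniform -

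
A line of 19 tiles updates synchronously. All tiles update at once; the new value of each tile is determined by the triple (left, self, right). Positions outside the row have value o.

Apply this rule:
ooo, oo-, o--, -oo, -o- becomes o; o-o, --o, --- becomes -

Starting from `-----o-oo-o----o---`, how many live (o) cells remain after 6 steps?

14

step 1: o----o-oo-oo---oo--
step 2: oo---o-oo-ooo--ooo-
step 3: ooo--o-oo-oooo-ooo-
step 4: oooo-o-oo-oooo-ooo-
step 5: oooo-o-oo-oooo-ooo-  (fixed point — unchanged through step 6)
count of o: 14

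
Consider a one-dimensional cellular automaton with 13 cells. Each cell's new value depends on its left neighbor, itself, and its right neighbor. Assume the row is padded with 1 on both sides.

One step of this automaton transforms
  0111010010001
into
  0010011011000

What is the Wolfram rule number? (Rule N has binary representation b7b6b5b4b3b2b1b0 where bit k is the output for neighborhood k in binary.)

position 2: 111 → 1  (bit 7 = 1)
position 3: 110 → 0  (bit 6 = 0)
position 0: 101 → 0  (bit 5 = 0)
position 6: 100 → 1  (bit 4 = 1)
position 1: 011 → 0  (bit 3 = 0)
position 5: 010 → 1  (bit 2 = 1)
position 7: 001 → 0  (bit 1 = 0)
position 10: 000 → 0  (bit 0 = 0)
bits b7..b0 = 10010100 = 148

148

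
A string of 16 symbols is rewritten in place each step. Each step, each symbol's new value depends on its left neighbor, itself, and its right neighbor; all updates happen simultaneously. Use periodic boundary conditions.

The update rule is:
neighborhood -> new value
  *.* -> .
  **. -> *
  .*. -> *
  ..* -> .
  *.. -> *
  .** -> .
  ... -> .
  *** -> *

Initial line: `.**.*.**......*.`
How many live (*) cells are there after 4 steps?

7

..*.*..**.....**
*.*.**..**.....*
*.*..**..**.....
*.**..**..**....
count of *: 7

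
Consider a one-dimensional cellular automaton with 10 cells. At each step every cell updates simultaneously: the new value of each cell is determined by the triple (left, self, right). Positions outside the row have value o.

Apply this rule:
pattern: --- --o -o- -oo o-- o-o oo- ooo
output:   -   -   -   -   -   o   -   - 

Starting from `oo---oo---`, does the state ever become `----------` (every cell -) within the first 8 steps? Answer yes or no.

----------
all cells are - at step 1

yes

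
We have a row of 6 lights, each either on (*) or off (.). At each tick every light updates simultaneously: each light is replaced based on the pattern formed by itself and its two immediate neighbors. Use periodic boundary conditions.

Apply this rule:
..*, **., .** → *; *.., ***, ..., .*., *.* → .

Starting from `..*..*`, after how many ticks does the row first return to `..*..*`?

.*..*.
*..*..
..*..*

3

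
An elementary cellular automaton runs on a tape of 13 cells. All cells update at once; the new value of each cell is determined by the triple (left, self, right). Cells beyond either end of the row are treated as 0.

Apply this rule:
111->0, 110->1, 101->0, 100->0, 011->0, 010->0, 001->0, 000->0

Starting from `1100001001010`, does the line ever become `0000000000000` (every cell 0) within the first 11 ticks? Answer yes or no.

0100000000000
0000000000000
all cells are 0 at tick 2

yes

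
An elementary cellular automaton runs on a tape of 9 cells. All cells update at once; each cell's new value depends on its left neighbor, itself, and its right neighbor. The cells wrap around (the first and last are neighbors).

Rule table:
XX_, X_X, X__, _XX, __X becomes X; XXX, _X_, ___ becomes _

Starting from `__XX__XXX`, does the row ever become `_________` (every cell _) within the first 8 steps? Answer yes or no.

no

XXXXXXX_X
______XXX
X____XX_X
XX__XXXXX
_XXXX____
XX__XX___
XXXXXXX_X  (repeats step 1; period 6)
step 8: ______XXX
step 8 is ______XXX, still not uniform _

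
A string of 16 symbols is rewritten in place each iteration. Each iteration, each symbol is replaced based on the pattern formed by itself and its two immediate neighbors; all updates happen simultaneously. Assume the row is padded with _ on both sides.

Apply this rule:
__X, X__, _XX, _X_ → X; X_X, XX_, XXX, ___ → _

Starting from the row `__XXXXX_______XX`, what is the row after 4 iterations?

iteration 1: _XX____X_____XX_
iteration 2: XX_X__XXX___XX_X
iteration 3: X__XXXX__X_XX__X
iteration 4: XXXX___XXX_X_XXX

XXXX___XXX_X_XXX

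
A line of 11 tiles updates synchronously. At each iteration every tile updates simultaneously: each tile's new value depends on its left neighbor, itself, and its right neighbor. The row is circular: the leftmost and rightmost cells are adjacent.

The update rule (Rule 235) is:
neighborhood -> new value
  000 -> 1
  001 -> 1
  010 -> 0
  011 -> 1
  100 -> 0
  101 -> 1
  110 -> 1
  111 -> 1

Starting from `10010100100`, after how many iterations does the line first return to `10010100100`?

iteration 1: 00101001001
iteration 2: 01010010010
iteration 3: 10100100100
iteration 4: 01001001001
iteration 5: 10010010010
iteration 6: 00100100101
iteration 7: 01001001010
iteration 8: 10010010100
iteration 9: 00100101001
iteration 10: 01001010010
iteration 11: 10010100100

11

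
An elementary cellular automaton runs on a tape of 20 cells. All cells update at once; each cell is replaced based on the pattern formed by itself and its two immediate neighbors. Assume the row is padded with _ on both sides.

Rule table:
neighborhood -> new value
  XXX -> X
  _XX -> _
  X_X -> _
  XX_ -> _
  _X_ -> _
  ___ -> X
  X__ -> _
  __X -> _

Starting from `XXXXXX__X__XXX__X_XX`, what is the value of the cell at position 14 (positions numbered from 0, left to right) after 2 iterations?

X

_XXXX_______X_______
__XX__XXXXX___XXXXXX
position 14 holds X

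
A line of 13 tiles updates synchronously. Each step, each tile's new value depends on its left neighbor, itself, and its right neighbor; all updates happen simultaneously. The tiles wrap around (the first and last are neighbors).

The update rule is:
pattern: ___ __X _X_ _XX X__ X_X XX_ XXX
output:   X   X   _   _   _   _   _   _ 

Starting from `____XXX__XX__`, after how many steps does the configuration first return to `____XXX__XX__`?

XXXX____X___X
_____XXX__XX_
XXXXX____X___
______XXX__XX
_XXXXX____X__
X______XXX__X
__XXXXX____X_
XX______XXX__
___XXXXX____X
_XX______XXX_
X___XXXXX____
__XX______XXX
_X___XXXXX___
X__XX______XX
__X___XXXXX__
XX__XX______X
___X___XXXXX_
XXX__XX______
____X___XXXXX
_XXX__XX_____
X____X___XXXX
__XXX__XX____
XX____X___XXX
___XXX__XX___
XXX____X___XX
____XXX__XX__

26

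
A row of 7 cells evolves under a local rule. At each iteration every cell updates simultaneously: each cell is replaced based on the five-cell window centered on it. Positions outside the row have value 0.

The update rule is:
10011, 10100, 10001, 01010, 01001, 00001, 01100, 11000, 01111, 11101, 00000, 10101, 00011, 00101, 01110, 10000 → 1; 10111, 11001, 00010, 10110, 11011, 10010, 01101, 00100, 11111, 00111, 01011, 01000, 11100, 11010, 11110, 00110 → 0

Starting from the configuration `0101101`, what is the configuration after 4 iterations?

iteration 1: 0100001
iteration 2: 0001100
iteration 3: 1110111
iteration 4: 0110010

0110010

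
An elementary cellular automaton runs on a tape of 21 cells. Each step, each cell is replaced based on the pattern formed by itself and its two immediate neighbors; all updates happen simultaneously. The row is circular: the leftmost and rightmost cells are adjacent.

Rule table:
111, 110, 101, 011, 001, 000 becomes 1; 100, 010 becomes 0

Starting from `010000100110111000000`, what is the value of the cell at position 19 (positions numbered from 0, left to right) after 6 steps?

1

100111001111111011111
101111011111111111111
111111111111111111111
111111111111111111111  (fixed point — unchanged through step 6)
position 19 holds 1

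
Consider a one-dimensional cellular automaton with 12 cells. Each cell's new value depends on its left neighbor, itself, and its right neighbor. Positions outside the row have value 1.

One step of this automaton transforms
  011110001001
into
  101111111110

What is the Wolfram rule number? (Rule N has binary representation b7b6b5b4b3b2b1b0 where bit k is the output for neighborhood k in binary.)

247

position 2: 111 → 1  (bit 7 = 1)
position 4: 110 → 1  (bit 6 = 1)
position 0: 101 → 1  (bit 5 = 1)
position 5: 100 → 1  (bit 4 = 1)
position 1: 011 → 0  (bit 3 = 0)
position 8: 010 → 1  (bit 2 = 1)
position 7: 001 → 1  (bit 1 = 1)
position 6: 000 → 1  (bit 0 = 1)
bits b7..b0 = 11110111 = 247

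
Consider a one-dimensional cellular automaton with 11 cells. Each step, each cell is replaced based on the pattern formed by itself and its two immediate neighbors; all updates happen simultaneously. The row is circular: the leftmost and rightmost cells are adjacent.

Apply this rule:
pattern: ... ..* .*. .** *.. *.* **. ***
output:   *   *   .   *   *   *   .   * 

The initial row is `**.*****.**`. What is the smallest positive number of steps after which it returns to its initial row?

11

*.*****.***
.*****.****
*****.****.
****.****.*
***.****.**
**.****.***
*.****.****
.****.*****
****.*****.
***.*****.*
**.*****.**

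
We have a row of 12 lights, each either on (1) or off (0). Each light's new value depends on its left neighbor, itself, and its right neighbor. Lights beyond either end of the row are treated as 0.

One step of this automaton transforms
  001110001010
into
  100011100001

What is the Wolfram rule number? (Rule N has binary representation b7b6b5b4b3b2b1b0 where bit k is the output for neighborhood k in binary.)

position 3: 111 → 0  (bit 7 = 0)
position 4: 110 → 1  (bit 6 = 1)
position 9: 101 → 0  (bit 5 = 0)
position 5: 100 → 1  (bit 4 = 1)
position 2: 011 → 0  (bit 3 = 0)
position 8: 010 → 0  (bit 2 = 0)
position 1: 001 → 0  (bit 1 = 0)
position 0: 000 → 1  (bit 0 = 1)
bits b7..b0 = 01010001 = 81

81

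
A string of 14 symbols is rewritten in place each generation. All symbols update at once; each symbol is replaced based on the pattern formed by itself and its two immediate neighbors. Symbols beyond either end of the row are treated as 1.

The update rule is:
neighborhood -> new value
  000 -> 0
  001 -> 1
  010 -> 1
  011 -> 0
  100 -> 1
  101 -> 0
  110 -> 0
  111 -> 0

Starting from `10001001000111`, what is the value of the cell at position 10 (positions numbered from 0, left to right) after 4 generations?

generation 1: 01011111101000
generation 2: 01000000001101
generation 3: 01100000010000
generation 4: 00010000111001
position 10 holds 1

1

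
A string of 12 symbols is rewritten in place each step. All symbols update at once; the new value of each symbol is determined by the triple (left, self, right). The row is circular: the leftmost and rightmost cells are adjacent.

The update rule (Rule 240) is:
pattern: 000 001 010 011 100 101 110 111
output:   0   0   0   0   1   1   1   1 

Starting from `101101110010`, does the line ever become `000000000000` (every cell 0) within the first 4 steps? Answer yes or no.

010110111001
101011011100
010101101110
001010110111
step 4 is 001010110111, still not uniform 0

no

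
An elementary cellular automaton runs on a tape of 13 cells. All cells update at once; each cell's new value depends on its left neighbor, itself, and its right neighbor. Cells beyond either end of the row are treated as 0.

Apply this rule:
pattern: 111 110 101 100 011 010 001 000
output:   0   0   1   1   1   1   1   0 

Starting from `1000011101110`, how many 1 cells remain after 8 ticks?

10

tick 1: 1100110011001
tick 2: 1011101110111
tick 3: 1110011001100
tick 4: 1001110111010
tick 5: 1111001100111
tick 6: 1000111011100
tick 7: 1101100110010
tick 8: 1011011101111
count of 1: 10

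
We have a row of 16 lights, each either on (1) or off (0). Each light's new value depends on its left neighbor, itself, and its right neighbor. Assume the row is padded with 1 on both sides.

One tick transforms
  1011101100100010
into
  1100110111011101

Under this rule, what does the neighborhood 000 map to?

1

At position 12 the neighborhood is 000; the next row has 1 there.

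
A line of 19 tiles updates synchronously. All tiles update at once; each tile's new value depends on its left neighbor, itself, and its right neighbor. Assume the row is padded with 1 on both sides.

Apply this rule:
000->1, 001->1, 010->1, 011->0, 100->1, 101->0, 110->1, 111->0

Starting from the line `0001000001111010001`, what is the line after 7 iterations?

1111110000111111110

iteration 1: 1111111110001011110
iteration 2: 0000000011111000010
iteration 3: 1111111100001111110
iteration 4: 0000000111110000010
iteration 5: 1111111000011111110
iteration 6: 0000001111100000010
iteration 7: 1111110000111111110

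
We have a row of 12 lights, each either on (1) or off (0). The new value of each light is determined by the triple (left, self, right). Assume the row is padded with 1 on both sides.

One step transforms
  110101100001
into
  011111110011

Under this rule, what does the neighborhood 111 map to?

At position 0 the neighborhood is 111; the next row has 0 there.

0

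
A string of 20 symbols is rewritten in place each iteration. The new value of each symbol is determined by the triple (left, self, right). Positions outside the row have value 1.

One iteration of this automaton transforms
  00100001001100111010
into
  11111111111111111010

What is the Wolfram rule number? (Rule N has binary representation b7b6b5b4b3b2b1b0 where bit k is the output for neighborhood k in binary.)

position 15: 111 → 1  (bit 7 = 1)
position 11: 110 → 1  (bit 6 = 1)
position 17: 101 → 0  (bit 5 = 0)
position 0: 100 → 1  (bit 4 = 1)
position 10: 011 → 1  (bit 3 = 1)
position 2: 010 → 1  (bit 2 = 1)
position 1: 001 → 1  (bit 1 = 1)
position 4: 000 → 1  (bit 0 = 1)
bits b7..b0 = 11011111 = 223

223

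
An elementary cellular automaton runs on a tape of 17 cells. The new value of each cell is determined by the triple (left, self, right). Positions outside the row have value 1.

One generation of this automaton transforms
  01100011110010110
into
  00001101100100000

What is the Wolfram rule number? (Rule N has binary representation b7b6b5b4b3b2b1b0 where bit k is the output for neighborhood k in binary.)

position 7: 111 → 1  (bit 7 = 1)
position 2: 110 → 0  (bit 6 = 0)
position 0: 101 → 0  (bit 5 = 0)
position 3: 100 → 0  (bit 4 = 0)
position 1: 011 → 0  (bit 3 = 0)
position 12: 010 → 0  (bit 2 = 0)
position 5: 001 → 1  (bit 1 = 1)
position 4: 000 → 1  (bit 0 = 1)
bits b7..b0 = 10000011 = 131

131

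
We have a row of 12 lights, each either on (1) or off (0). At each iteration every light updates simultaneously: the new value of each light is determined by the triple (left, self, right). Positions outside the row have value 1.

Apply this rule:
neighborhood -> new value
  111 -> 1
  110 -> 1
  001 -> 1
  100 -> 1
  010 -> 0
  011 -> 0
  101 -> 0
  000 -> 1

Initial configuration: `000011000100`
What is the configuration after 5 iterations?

iteration 1: 111101111011
iteration 2: 111100111001
iteration 3: 111111011110
iteration 4: 111111001110
iteration 5: 111111110110

111111110110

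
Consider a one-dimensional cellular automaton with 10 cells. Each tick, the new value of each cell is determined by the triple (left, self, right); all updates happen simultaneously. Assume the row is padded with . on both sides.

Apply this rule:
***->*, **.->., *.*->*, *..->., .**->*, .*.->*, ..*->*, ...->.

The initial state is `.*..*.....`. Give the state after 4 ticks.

tick 1: **.**.....
tick 2: *.**......
tick 3: ***.......
tick 4: **........

**........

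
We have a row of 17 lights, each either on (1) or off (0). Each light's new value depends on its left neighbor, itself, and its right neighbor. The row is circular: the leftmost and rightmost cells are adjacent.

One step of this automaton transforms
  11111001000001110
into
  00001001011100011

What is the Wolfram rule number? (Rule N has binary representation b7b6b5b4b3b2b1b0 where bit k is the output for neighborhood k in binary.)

101

position 1: 111 → 0  (bit 7 = 0)
position 4: 110 → 1  (bit 6 = 1)
position 16: 101 → 1  (bit 5 = 1)
position 5: 100 → 0  (bit 4 = 0)
position 0: 011 → 0  (bit 3 = 0)
position 7: 010 → 1  (bit 2 = 1)
position 6: 001 → 0  (bit 1 = 0)
position 9: 000 → 1  (bit 0 = 1)
bits b7..b0 = 01100101 = 101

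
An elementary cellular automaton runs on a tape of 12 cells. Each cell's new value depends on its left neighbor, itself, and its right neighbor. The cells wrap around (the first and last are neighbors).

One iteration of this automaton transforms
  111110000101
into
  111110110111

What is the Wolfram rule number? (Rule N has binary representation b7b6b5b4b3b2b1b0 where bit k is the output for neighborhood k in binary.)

237

position 0: 111 → 1  (bit 7 = 1)
position 4: 110 → 1  (bit 6 = 1)
position 10: 101 → 1  (bit 5 = 1)
position 5: 100 → 0  (bit 4 = 0)
position 11: 011 → 1  (bit 3 = 1)
position 9: 010 → 1  (bit 2 = 1)
position 8: 001 → 0  (bit 1 = 0)
position 6: 000 → 1  (bit 0 = 1)
bits b7..b0 = 11101101 = 237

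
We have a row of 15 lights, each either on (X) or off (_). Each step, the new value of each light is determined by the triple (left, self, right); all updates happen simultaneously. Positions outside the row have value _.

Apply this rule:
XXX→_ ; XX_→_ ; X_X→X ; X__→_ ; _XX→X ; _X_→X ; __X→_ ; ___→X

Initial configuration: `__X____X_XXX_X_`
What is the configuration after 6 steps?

X__XX_XXXX___XX

X_X_XX_XXX__XX_
XXXXX_XX____X__
X____XX__XX_X_X
X_XX_X___X_XXXX
XXX_XX_X_XXX___
X__XX_XXXX___XX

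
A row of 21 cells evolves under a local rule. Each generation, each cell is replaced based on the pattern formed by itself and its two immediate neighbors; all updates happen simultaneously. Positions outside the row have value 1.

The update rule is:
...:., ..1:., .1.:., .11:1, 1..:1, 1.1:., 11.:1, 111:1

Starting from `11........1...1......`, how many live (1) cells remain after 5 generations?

111........1...1.....
1111........1...1....
11111........1...1...
111111........1...1..
1111111........1...1.
count of 1: 9

9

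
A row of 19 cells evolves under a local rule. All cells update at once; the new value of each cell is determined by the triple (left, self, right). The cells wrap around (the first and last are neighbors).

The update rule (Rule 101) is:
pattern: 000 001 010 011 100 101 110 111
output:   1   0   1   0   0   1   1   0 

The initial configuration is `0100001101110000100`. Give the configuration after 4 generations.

1000111110100101111

0101100110010110101
1110100010011011111
0011101010001100000
1000111110100101111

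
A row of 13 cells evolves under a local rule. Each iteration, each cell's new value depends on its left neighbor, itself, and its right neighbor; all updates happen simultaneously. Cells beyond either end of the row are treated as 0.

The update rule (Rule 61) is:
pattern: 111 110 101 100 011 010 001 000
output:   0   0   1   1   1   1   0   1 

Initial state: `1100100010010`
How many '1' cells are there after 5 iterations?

1010111011011
1111100110110
1000010101101
1111011111011
1000110000110
count of 1: 5

5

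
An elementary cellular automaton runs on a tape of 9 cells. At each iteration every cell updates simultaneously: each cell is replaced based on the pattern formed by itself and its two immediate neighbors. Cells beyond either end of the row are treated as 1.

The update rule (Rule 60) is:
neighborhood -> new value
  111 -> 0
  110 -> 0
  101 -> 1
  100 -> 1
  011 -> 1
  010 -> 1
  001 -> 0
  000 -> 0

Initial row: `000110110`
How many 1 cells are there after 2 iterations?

6

100101101
010111011
count of 1: 6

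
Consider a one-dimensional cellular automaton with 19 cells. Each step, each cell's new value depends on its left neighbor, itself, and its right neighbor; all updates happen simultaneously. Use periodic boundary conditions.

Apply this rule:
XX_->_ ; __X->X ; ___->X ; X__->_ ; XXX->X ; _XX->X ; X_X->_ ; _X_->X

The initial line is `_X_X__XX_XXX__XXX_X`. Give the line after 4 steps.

step 1: _X_X_XX__XX__XXX__X
step 2: _X_X_X__XX__XXX__XX
step 3: _X_X_X_XX__XXX__XX_
step 4: XX_X_X_X__XXX__XX__

XX_X_X_X__XXX__XX__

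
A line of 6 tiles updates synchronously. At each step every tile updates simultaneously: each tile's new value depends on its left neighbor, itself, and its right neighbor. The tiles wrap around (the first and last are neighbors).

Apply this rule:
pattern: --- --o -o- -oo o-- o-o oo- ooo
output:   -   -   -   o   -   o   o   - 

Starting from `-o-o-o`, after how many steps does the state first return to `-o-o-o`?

2

o-o-o-
-o-o-o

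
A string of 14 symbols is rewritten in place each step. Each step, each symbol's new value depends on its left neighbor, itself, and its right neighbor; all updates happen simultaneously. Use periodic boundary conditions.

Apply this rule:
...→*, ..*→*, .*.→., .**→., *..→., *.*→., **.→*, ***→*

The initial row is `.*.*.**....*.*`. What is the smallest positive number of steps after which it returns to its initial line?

......*.***...
******...**.**
******.**.*..*
******..*...*.
.*****.*..**..
*.****...*.*.*
*..***.**.....
..*.**..*.****
.*...*.*...***
...**....**.**
.**.*.***.*..*
..*....**...*.
**..***.*.**..
.*.*.**....*.*

14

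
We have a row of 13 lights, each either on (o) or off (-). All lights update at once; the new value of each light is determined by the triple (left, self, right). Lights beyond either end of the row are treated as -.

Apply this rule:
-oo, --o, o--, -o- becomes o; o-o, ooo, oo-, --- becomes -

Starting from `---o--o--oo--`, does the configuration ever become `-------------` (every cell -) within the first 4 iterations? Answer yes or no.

--oooooooo-o-
-oo--------oo
oo-o------oo-
o--oo----oo-o
iteration 4 is o--oo----oo-o, still not uniform -

no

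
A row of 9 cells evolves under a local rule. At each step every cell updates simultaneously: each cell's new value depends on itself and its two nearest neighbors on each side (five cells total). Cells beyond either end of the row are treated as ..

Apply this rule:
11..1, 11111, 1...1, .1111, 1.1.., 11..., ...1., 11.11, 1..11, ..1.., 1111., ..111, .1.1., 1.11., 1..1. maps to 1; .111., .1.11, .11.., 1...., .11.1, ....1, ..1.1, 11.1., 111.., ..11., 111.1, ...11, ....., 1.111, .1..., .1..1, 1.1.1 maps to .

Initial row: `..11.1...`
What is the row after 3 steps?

.....1...
....11...
......1..

......1..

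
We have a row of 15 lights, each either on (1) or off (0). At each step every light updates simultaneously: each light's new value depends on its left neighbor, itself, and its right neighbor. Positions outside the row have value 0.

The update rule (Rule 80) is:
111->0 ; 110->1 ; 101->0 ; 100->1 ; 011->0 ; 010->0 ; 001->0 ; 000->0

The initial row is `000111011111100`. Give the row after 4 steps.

step 1: 000001000000110
step 2: 000000100000011
step 3: 000000010000001
step 4: 000000001000000

000000001000000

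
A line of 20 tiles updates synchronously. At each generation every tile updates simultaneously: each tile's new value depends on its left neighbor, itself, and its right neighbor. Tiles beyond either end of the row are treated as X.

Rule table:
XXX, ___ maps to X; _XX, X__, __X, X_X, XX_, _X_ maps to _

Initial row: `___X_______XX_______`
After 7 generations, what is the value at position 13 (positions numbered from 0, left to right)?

_X___XXXXX____XXXXX_
___X__XXX__XX__XXX__
_X_____X________X___
___XXX___XXXXXX___X_
_X__X__X__XXXX__X___
___________XX_____X_
_XXXXXXXXX____XXX___
position 13 holds _

_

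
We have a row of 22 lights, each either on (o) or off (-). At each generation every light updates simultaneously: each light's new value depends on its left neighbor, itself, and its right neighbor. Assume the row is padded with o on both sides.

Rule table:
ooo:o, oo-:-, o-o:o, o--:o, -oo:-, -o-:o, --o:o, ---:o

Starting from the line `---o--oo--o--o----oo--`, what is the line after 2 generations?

ooooo-oo-oooooooo-oo-o

oooooo--oooooooooo--oo
ooooo-oo-oooooooo-oo-o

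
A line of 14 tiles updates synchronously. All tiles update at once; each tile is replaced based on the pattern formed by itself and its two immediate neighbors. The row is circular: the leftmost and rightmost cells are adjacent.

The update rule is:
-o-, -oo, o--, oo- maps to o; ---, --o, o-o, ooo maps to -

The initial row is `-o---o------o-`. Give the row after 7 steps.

-o-o-o-o-oo-oo

-oo--oo-----oo
-ooo-ooo----oo
-o-o-o-oo---oo
-o-o-o-ooo--oo
-o-o-o-o-oo-oo
-o-o-o-o-oo-oo  (fixed point — unchanged through step 7)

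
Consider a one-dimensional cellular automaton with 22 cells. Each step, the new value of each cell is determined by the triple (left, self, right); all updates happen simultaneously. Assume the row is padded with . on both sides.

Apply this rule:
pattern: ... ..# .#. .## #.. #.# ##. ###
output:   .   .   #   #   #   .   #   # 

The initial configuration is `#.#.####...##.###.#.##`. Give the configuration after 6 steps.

#.#.######.##.###.#.##

step 1: #.#.#####..##.###.#.##
step 2: #.#.######.##.###.#.##
step 3: #.#.######.##.###.#.##  (fixed point — unchanged through step 6)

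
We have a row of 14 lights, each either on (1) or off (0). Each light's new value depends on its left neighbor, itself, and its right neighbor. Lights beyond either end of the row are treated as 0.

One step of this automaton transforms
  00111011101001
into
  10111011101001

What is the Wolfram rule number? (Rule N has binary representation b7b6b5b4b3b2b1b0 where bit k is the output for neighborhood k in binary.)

205

position 3: 111 → 1  (bit 7 = 1)
position 4: 110 → 1  (bit 6 = 1)
position 5: 101 → 0  (bit 5 = 0)
position 11: 100 → 0  (bit 4 = 0)
position 2: 011 → 1  (bit 3 = 1)
position 10: 010 → 1  (bit 2 = 1)
position 1: 001 → 0  (bit 1 = 0)
position 0: 000 → 1  (bit 0 = 1)
bits b7..b0 = 11001101 = 205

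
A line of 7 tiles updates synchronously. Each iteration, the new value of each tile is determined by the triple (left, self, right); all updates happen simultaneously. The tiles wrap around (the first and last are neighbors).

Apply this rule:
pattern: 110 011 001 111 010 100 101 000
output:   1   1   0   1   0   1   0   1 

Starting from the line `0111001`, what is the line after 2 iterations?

0111111

0111100
0111111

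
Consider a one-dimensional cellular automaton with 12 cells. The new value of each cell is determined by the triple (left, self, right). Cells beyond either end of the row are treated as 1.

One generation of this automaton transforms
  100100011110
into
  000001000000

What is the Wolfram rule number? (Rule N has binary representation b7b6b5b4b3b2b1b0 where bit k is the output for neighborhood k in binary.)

1

position 8: 111 → 0  (bit 7 = 0)
position 0: 110 → 0  (bit 6 = 0)
position 11: 101 → 0  (bit 5 = 0)
position 1: 100 → 0  (bit 4 = 0)
position 7: 011 → 0  (bit 3 = 0)
position 3: 010 → 0  (bit 2 = 0)
position 2: 001 → 0  (bit 1 = 0)
position 5: 000 → 1  (bit 0 = 1)
bits b7..b0 = 00000001 = 1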